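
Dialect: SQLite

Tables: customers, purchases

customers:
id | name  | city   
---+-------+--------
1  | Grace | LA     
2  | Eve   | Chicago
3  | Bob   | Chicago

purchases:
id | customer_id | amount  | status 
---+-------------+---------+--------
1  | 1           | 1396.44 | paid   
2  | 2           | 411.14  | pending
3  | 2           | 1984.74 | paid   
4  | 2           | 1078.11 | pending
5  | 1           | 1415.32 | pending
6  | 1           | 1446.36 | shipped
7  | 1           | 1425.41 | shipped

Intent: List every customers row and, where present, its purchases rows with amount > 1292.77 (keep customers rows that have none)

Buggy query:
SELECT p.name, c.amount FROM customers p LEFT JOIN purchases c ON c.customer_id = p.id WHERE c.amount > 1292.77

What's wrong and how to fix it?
Bug: Filtering c.amount in WHERE discards the NULL rows produced by LEFT JOIN, turning it into an inner join

Fix: Move the right-table condition into the ON clause so unmatched parents are kept

Corrected query:
SELECT p.name, c.amount FROM customers p LEFT JOIN purchases c ON c.customer_id = p.id AND c.amount > 1292.77

Result:
name  | amount 
------+--------
Grace | 1396.44
Grace | 1415.32
Grace | 1425.41
Grace | 1446.36
Eve   | 1984.74
Bob   | NULL   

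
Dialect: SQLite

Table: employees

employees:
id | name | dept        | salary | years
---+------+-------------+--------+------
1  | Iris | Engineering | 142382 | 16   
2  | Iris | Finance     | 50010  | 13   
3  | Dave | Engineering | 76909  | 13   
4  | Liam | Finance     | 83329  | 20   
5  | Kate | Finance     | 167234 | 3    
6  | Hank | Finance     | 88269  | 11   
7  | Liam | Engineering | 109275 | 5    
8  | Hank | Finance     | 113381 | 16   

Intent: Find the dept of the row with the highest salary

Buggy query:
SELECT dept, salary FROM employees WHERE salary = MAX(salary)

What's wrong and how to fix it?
Bug: MAX(salary) is an aggregate and cannot be used directly in WHERE

Fix: Use a subquery: WHERE salary = (SELECT MAX(salary) FROM employees)

Corrected query:
SELECT dept, salary FROM employees WHERE salary = (SELECT MAX(salary) FROM employees)

Result:
dept    | salary
--------+-------
Finance | 167234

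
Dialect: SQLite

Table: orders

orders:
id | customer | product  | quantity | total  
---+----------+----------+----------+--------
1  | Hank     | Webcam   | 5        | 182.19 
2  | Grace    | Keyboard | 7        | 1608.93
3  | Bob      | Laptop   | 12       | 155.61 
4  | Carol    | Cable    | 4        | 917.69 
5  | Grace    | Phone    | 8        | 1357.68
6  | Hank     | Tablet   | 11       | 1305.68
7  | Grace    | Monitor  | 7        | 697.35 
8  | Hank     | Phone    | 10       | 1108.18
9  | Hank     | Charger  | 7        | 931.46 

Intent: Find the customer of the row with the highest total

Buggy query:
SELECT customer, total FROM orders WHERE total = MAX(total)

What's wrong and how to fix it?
Bug: WHERE is evaluated per row; an aggregate over the whole table isn't defined there

Fix: Use a subquery: WHERE total = (SELECT MAX(total) FROM orders)

Corrected query:
SELECT customer, total FROM orders WHERE total = (SELECT MAX(total) FROM orders)

Result:
customer | total  
---------+--------
Grace    | 1608.93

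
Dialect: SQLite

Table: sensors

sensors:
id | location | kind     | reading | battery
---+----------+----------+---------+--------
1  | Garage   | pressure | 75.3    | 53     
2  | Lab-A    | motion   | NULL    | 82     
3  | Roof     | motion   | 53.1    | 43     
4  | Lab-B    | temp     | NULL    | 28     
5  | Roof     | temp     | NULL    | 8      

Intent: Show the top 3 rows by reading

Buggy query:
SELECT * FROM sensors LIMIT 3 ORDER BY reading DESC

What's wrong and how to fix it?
Bug: LIMIT must come after ORDER BY

Fix: Swap the clauses: ORDER BY first, then LIMIT

Corrected query:
SELECT * FROM sensors ORDER BY reading DESC LIMIT 3

Result:
id | location | kind     | reading | battery
---+----------+----------+---------+--------
1  | Garage   | pressure | 75.3    | 53     
3  | Roof     | motion   | 53.1    | 43     
2  | Lab-A    | motion   | NULL    | 82     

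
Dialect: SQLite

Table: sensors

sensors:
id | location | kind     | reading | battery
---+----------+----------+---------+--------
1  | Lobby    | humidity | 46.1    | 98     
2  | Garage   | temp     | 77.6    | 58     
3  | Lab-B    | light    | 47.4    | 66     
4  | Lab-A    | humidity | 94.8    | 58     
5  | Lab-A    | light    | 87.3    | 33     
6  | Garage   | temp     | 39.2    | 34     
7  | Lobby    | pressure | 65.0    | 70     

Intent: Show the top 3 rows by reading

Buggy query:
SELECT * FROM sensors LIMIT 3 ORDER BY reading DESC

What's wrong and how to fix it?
Bug: LIMIT must come after ORDER BY

Fix: Sort with ORDER BY, then apply LIMIT

Corrected query:
SELECT * FROM sensors ORDER BY reading DESC LIMIT 3

Result:
id | location | kind     | reading | battery
---+----------+----------+---------+--------
4  | Lab-A    | humidity | 94.8    | 58     
5  | Lab-A    | light    | 87.3    | 33     
2  | Garage   | temp     | 77.6    | 58     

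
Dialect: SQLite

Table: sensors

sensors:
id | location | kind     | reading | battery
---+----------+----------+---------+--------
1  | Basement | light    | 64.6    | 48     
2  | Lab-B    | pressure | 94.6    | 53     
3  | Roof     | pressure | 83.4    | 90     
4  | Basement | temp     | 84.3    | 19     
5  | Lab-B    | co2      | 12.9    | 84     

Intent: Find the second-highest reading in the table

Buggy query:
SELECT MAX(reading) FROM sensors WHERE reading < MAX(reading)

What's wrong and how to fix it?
Bug: MAX(reading) on the right of the comparison is an aggregate-in-WHERE error

Fix: Put the inner MAX in a scalar subquery

Corrected query:
SELECT MAX(reading) FROM sensors WHERE reading < (SELECT MAX(reading) FROM sensors)

Result:
MAX(reading)
------------
84.3        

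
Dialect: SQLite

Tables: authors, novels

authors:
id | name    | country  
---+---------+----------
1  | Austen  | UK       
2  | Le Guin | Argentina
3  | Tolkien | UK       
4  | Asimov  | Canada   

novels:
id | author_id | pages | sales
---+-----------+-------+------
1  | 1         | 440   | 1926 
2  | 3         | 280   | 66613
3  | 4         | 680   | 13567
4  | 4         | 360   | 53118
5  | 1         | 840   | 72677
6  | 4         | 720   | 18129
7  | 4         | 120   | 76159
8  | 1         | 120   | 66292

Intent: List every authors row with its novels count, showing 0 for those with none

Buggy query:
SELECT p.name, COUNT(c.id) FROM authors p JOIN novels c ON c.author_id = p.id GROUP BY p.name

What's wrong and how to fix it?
Bug: An inner join excludes parents with zero children

Fix: Switch to LEFT JOIN to retain unmatched parent rows

Corrected query:
SELECT p.name, COUNT(c.id) FROM authors p LEFT JOIN novels c ON c.author_id = p.id GROUP BY p.name

Result:
name    | COUNT(c.id)
--------+------------
Asimov  | 4          
Austen  | 3          
Le Guin | 0          
Tolkien | 1          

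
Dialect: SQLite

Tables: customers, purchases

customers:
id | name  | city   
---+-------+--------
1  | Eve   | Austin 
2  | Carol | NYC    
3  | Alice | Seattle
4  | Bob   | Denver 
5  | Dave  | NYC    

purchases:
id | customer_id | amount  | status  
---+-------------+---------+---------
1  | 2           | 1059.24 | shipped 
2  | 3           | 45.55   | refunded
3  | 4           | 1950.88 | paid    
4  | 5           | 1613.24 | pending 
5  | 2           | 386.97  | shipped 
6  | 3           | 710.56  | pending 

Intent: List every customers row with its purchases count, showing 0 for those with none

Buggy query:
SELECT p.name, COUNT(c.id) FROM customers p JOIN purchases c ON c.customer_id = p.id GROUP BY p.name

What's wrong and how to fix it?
Bug: An inner join excludes parents with zero children

Fix: Use LEFT JOIN so parents without children still appear (COUNT(c.id) gives 0)

Corrected query:
SELECT p.name, COUNT(c.id) FROM customers p LEFT JOIN purchases c ON c.customer_id = p.id GROUP BY p.name

Result:
name  | COUNT(c.id)
------+------------
Alice | 2          
Bob   | 1          
Carol | 2          
Dave  | 1          
Eve   | 0          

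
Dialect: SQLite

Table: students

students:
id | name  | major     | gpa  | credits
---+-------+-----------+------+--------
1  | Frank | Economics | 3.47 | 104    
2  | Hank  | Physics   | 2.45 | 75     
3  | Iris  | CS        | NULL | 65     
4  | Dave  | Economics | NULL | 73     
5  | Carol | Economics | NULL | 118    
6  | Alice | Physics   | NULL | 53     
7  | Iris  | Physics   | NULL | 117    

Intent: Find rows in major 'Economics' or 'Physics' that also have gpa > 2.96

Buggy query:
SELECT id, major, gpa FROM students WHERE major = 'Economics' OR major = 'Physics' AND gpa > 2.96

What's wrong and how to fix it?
Bug: Without parentheses, AND is evaluated before OR, so the gpa filter only applies to the 'Physics' branch

Fix: Add parentheses around the OR so the AND applies to both alternatives

Corrected query:
SELECT id, major, gpa FROM students WHERE (major = 'Economics' OR major = 'Physics') AND gpa > 2.96

Result:
id | major     | gpa 
---+-----------+-----
1  | Economics | 3.47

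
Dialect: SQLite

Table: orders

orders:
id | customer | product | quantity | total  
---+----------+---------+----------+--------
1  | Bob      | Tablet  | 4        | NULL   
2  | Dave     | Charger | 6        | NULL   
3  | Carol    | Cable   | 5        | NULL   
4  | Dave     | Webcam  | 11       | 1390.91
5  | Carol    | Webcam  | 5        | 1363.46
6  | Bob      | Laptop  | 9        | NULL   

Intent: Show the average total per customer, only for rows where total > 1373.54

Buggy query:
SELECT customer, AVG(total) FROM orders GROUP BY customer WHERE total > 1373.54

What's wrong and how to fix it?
Bug: WHERE cannot follow GROUP BY

Fix: Place WHERE between FROM and GROUP BY

Corrected query:
SELECT customer, AVG(total) FROM orders WHERE total > 1373.54 GROUP BY customer

Result:
customer | AVG(total)
---------+-----------
Dave     | 1390.91   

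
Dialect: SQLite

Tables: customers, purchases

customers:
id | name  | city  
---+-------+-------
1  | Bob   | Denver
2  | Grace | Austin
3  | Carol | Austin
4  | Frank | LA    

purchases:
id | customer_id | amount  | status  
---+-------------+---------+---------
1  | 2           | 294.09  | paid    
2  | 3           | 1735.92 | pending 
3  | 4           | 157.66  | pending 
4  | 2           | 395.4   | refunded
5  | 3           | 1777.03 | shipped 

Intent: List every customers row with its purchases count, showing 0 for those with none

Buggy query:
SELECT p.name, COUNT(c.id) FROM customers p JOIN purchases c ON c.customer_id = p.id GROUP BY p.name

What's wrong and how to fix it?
Bug: An inner join excludes parents with zero children

Fix: Switch to LEFT JOIN to retain unmatched parent rows

Corrected query:
SELECT p.name, COUNT(c.id) FROM customers p LEFT JOIN purchases c ON c.customer_id = p.id GROUP BY p.name

Result:
name  | COUNT(c.id)
------+------------
Bob   | 0          
Carol | 2          
Frank | 1          
Grace | 2          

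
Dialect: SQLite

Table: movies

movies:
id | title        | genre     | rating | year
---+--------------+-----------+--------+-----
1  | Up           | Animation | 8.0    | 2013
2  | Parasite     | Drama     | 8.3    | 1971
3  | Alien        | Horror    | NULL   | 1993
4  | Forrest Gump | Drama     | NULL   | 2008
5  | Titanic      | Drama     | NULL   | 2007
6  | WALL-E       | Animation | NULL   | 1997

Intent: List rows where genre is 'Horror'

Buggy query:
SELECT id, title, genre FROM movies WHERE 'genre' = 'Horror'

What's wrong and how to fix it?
Bug: Single quotes denote string literals in SQL; the column name is being compared as a constant string

Fix: Reference the column as genre without single quotes

Corrected query:
SELECT id, title, genre FROM movies WHERE genre = 'Horror'

Result:
id | title | genre 
---+-------+-------
3  | Alien | Horror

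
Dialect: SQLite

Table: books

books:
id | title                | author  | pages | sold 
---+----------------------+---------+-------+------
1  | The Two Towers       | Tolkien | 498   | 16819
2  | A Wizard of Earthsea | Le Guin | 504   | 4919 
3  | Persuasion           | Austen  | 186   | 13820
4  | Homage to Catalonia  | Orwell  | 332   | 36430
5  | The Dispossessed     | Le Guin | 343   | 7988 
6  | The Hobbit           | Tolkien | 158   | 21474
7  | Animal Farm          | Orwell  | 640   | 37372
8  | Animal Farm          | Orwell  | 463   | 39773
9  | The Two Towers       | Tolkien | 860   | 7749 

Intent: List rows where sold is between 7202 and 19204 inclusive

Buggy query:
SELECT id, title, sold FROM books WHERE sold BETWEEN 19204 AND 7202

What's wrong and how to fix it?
Bug: The bounds are reversed; BETWEEN a AND b requires a <= b to match anything

Fix: Write BETWEEN 7202 AND 19204

Corrected query:
SELECT id, title, sold FROM books WHERE sold BETWEEN 7202 AND 19204

Result:
id | title            | sold 
---+------------------+------
1  | The Two Towers   | 16819
3  | Persuasion       | 13820
5  | The Dispossessed | 7988 
9  | The Two Towers   | 7749 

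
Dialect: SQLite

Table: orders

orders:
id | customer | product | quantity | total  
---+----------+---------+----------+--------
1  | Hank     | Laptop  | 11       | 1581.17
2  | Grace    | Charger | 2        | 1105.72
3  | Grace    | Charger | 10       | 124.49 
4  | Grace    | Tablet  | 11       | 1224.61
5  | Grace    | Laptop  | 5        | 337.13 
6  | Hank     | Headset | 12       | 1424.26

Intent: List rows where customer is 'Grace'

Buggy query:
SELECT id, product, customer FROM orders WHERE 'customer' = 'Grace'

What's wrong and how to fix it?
Bug: 'customer' in single quotes is a string literal, not the column; the comparison is literal-vs-literal and never true

Fix: Remove the quotes around the column name (or use double quotes for an identifier)

Corrected query:
SELECT id, product, customer FROM orders WHERE customer = 'Grace'

Result:
id | product | customer
---+---------+---------
2  | Charger | Grace   
3  | Charger | Grace   
4  | Tablet  | Grace   
5  | Laptop  | Grace   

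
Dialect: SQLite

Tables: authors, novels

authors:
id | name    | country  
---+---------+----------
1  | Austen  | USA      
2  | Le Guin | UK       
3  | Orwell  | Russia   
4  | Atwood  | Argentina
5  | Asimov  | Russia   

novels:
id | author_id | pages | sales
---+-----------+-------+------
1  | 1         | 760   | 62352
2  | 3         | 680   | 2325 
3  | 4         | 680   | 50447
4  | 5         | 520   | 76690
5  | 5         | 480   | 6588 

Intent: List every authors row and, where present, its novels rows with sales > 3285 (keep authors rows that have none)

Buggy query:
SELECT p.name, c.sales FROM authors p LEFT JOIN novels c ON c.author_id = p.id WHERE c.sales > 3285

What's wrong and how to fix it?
Bug: Filtering c.sales in WHERE discards the NULL rows produced by LEFT JOIN, turning it into an inner join

Fix: Put 'c.sales > 3285' in the JOIN's ON clause instead of WHERE

Corrected query:
SELECT p.name, c.sales FROM authors p LEFT JOIN novels c ON c.author_id = p.id AND c.sales > 3285

Result:
name    | sales
--------+------
Austen  | 62352
Le Guin | NULL 
Orwell  | NULL 
Atwood  | 50447
Asimov  | 6588 
Asimov  | 76690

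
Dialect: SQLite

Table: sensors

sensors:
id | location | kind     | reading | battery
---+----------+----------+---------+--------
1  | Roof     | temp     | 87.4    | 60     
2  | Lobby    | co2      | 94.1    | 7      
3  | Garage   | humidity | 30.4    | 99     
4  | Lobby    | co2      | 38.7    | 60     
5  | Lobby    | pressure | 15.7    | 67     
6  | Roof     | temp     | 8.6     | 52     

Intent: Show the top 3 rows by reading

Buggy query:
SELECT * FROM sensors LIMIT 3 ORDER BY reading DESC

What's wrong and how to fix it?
Bug: ORDER BY cannot follow LIMIT; LIMIT is the final clause

Fix: Swap the clauses: ORDER BY first, then LIMIT

Corrected query:
SELECT * FROM sensors ORDER BY reading DESC LIMIT 3

Result:
id | location | kind | reading | battery
---+----------+------+---------+--------
2  | Lobby    | co2  | 94.1    | 7      
1  | Roof     | temp | 87.4    | 60     
4  | Lobby    | co2  | 38.7    | 60     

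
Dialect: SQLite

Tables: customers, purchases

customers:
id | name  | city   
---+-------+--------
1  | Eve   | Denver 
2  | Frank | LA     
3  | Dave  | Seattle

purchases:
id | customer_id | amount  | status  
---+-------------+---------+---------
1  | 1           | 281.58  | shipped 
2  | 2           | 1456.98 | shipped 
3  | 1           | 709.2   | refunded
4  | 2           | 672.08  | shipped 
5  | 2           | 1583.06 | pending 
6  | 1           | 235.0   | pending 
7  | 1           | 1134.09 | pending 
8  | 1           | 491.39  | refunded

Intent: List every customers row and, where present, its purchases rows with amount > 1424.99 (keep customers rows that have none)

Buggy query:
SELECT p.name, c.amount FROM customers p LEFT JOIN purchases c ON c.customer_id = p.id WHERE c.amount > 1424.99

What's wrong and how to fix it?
Bug: A WHERE condition on the right-hand table after LEFT JOIN drops unmatched parents

Fix: Move the right-table condition into the ON clause so unmatched parents are kept

Corrected query:
SELECT p.name, c.amount FROM customers p LEFT JOIN purchases c ON c.customer_id = p.id AND c.amount > 1424.99

Result:
name  | amount 
------+--------
Eve   | NULL   
Frank | 1456.98
Frank | 1583.06
Dave  | NULL   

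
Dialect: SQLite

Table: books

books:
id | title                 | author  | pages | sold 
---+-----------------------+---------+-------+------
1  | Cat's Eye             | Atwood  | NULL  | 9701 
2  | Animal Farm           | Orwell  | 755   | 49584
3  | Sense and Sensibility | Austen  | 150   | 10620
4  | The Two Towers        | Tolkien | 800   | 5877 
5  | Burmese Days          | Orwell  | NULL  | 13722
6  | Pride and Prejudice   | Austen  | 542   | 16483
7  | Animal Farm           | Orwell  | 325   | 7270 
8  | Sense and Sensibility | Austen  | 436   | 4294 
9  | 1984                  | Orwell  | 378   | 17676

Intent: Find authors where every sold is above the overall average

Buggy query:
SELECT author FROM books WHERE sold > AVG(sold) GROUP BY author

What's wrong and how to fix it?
Bug: WHERE evaluates per row before aggregation, so AVG() is unavailable

Fix: Use a subquery for AVG and a HAVING MIN(...) filter so the condition holds for every row in the group

Corrected query:
SELECT author FROM books GROUP BY author HAVING MIN(sold) > (SELECT AVG(sold) FROM books)

Result:
(no rows)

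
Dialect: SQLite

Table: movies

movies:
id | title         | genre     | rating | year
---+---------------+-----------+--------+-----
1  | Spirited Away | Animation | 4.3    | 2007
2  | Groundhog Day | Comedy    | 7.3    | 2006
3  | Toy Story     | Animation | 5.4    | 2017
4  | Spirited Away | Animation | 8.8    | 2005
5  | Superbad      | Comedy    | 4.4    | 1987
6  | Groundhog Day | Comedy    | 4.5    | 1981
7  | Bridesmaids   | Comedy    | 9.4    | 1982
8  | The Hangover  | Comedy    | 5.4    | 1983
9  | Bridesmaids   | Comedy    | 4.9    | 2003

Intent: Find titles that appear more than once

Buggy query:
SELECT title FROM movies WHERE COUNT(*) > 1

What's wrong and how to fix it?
Bug: WHERE can't reference COUNT(*); aggregates are computed after WHERE

Fix: Group first, then use HAVING for the count condition

Corrected query:
SELECT title FROM movies GROUP BY title HAVING COUNT(*) > 1

Result:
title        
-------------
Bridesmaids  
Groundhog Day
Spirited Away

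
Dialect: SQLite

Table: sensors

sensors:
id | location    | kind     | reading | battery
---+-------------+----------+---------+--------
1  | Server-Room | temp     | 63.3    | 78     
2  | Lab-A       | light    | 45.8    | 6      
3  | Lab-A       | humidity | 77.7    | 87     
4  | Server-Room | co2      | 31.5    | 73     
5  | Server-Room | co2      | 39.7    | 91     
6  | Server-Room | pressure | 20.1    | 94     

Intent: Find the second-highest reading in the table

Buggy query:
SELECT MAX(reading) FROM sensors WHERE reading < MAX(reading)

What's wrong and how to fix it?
Bug: MAX(reading) on the right of the comparison is an aggregate-in-WHERE error

Fix: Put the inner MAX in a scalar subquery

Corrected query:
SELECT MAX(reading) FROM sensors WHERE reading < (SELECT MAX(reading) FROM sensors)

Result:
MAX(reading)
------------
63.3        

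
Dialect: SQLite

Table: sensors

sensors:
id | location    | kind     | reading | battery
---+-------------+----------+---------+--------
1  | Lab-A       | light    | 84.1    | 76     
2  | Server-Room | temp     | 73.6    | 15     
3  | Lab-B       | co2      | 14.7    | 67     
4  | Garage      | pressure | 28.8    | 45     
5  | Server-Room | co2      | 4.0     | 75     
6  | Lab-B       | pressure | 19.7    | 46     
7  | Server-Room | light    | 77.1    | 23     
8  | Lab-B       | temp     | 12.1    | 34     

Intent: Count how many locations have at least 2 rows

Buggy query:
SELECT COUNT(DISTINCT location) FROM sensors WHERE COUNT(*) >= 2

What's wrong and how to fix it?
Bug: WHERE filters individual rows, not groups, so a group-level COUNT is invalid there

Fix: Use a subquery that GROUPs and filters with HAVING, then count its rows

Corrected query:
SELECT COUNT(*) FROM (SELECT location FROM sensors GROUP BY location HAVING COUNT(*) >= 2)

Result:
COUNT(*)
--------
2       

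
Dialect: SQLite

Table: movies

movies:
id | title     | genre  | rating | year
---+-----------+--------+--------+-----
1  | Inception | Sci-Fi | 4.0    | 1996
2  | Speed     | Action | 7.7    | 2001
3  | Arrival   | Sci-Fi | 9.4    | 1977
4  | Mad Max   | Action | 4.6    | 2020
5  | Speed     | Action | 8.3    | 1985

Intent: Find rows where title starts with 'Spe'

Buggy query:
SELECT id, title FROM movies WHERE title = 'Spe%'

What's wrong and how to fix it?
Bug: '=' compares the literal string including the % character; pattern matching needs LIKE

Fix: Replace '=' with LIKE so 'Spe%' is treated as a pattern

Corrected query:
SELECT id, title FROM movies WHERE title LIKE 'Spe%'

Result:
id | title
---+------
2  | Speed
5  | Speed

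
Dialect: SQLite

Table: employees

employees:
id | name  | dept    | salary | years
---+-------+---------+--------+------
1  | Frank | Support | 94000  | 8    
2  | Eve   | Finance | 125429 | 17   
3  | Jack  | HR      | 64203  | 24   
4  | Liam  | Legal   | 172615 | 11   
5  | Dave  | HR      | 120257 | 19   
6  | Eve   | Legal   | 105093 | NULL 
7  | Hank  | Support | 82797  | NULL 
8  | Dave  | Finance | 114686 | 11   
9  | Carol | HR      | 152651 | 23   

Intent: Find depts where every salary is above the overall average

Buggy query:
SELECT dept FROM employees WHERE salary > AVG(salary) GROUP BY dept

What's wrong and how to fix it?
Bug: WHERE evaluates per row before aggregation, so AVG() is unavailable

Fix: Compute the overall average in a scalar subquery and compare each group's MIN against it in HAVING

Corrected query:
SELECT dept FROM employees GROUP BY dept HAVING MIN(salary) > (SELECT AVG(salary) FROM employees)

Result:
dept   
-------
Finance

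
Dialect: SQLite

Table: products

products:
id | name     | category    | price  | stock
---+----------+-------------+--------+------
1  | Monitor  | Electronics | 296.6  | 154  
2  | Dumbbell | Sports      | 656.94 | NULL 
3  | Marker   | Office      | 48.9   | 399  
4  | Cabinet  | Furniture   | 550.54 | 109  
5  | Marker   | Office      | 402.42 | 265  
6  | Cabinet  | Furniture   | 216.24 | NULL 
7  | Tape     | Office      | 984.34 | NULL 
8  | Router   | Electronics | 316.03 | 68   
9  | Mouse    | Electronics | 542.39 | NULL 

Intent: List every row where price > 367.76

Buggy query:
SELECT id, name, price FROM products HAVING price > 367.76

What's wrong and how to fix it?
Bug: This is a non-aggregate query (no GROUP BY, no aggregates), so in SQLite the HAVING clause is invalid here; a row-level condition belongs in WHERE

Fix: Use WHERE for row-level filtering

Corrected query:
SELECT id, name, price FROM products WHERE price > 367.76

Result:
id | name     | price 
---+----------+-------
2  | Dumbbell | 656.94
4  | Cabinet  | 550.54
5  | Marker   | 402.42
7  | Tape     | 984.34
9  | Mouse    | 542.39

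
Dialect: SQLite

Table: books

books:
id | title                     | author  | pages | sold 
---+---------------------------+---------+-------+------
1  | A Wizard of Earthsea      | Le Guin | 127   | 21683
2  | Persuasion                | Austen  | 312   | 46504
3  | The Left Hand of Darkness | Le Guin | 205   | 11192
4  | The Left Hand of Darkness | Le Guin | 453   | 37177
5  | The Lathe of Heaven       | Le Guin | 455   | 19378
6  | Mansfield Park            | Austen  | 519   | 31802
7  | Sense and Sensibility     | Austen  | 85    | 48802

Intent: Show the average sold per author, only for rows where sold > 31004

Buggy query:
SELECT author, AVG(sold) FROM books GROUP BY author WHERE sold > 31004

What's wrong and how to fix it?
Bug: WHERE cannot follow GROUP BY

Fix: Place WHERE between FROM and GROUP BY

Corrected query:
SELECT author, AVG(sold) FROM books WHERE sold > 31004 GROUP BY author

Result:
author  | AVG(sold)   
--------+-------------
Austen  | 42369.333333
Le Guin | 37177       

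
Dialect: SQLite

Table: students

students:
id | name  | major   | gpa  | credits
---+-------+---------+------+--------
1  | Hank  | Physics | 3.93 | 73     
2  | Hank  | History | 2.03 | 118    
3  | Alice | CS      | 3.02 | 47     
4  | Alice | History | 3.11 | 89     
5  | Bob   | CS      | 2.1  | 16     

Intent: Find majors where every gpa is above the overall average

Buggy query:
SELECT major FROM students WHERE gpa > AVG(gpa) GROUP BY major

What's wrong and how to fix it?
Bug: AVG() is an aggregate; it can't sit directly in WHERE

Fix: Use a subquery for AVG and a HAVING MIN(...) filter so the condition holds for every row in the group

Corrected query:
SELECT major FROM students GROUP BY major HAVING MIN(gpa) > (SELECT AVG(gpa) FROM students)

Result:
major  
-------
Physics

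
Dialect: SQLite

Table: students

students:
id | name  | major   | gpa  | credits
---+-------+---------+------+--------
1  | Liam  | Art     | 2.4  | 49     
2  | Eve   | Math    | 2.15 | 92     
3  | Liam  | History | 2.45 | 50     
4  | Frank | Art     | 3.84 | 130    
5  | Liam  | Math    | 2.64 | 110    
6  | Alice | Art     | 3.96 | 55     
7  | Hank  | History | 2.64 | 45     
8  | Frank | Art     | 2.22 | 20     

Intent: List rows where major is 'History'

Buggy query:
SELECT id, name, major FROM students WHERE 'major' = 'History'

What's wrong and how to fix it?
Bug: Single quotes denote string literals in SQL; the column name is being compared as a constant string

Fix: Remove the quotes around the column name (or use double quotes for an identifier)

Corrected query:
SELECT id, name, major FROM students WHERE major = 'History'

Result:
id | name | major  
---+------+--------
3  | Liam | History
7  | Hank | History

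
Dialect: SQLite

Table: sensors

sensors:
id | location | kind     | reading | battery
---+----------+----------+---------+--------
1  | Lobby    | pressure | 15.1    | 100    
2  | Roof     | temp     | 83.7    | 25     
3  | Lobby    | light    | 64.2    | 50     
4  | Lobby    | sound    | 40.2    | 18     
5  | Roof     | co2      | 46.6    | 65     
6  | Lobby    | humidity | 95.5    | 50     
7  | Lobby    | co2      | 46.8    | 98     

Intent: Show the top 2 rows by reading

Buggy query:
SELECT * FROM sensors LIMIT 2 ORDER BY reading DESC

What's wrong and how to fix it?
Bug: ORDER BY cannot follow LIMIT; LIMIT is the final clause

Fix: Sort with ORDER BY, then apply LIMIT

Corrected query:
SELECT * FROM sensors ORDER BY reading DESC LIMIT 2

Result:
id | location | kind     | reading | battery
---+----------+----------+---------+--------
6  | Lobby    | humidity | 95.5    | 50     
2  | Roof     | temp     | 83.7    | 25     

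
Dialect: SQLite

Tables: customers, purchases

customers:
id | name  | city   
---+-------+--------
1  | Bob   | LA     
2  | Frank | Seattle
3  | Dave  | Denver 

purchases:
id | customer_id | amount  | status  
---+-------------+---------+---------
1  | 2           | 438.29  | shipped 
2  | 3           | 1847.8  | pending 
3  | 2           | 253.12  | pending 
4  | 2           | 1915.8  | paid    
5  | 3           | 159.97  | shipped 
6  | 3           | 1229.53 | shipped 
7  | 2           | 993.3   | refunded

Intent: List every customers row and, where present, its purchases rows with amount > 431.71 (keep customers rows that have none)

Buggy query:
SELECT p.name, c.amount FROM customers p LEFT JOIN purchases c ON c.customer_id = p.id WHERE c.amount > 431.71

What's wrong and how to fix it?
Bug: Filtering c.amount in WHERE discards the NULL rows produced by LEFT JOIN, turning it into an inner join

Fix: Put 'c.amount > 431.71' in the JOIN's ON clause instead of WHERE

Corrected query:
SELECT p.name, c.amount FROM customers p LEFT JOIN purchases c ON c.customer_id = p.id AND c.amount > 431.71

Result:
name  | amount 
------+--------
Bob   | NULL   
Frank | 438.29 
Frank | 993.3  
Frank | 1915.8 
Dave  | 1229.53
Dave  | 1847.8 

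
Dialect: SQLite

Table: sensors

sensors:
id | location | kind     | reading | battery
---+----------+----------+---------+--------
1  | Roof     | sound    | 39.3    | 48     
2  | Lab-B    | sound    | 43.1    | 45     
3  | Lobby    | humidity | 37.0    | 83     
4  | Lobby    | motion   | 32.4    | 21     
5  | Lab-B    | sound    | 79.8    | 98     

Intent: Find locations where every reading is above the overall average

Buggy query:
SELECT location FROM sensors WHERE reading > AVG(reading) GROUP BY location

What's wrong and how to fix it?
Bug: AVG() is an aggregate; it can't sit directly in WHERE

Fix: Use a subquery for AVG and a HAVING MIN(...) filter so the condition holds for every row in the group

Corrected query:
SELECT location FROM sensors GROUP BY location HAVING MIN(reading) > (SELECT AVG(reading) FROM sensors)

Result:
(no rows)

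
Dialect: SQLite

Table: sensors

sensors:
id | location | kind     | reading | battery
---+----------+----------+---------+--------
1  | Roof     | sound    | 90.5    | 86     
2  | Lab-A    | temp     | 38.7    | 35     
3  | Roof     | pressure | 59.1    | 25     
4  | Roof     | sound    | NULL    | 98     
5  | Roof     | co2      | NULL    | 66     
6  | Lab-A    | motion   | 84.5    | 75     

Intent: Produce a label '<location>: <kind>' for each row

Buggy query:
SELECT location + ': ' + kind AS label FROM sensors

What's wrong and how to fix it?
Bug: '+' is numeric addition; on text columns SQLite converts them to 0 instead of concatenating

Fix: Replace + with || to concatenate text

Corrected query:
SELECT location || ': ' || kind AS label FROM sensors

Result:
label         
--------------
Roof: sound   
Lab-A: temp   
Roof: pressure
Roof: sound   
Roof: co2     
Lab-A: motion 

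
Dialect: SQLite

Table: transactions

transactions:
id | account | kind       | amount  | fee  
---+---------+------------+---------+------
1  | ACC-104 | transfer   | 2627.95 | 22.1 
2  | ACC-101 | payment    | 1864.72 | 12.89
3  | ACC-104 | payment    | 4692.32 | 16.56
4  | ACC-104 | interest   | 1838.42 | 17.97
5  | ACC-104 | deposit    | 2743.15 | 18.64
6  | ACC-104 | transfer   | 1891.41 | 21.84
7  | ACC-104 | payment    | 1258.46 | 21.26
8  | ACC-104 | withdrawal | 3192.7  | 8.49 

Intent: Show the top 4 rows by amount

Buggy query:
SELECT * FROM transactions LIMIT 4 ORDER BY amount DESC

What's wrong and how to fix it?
Bug: ORDER BY cannot follow LIMIT; LIMIT is the final clause

Fix: Swap the clauses: ORDER BY first, then LIMIT

Corrected query:
SELECT * FROM transactions ORDER BY amount DESC LIMIT 4

Result:
id | account | kind       | amount  | fee  
---+---------+------------+---------+------
3  | ACC-104 | payment    | 4692.32 | 16.56
8  | ACC-104 | withdrawal | 3192.7  | 8.49 
5  | ACC-104 | deposit    | 2743.15 | 18.64
1  | ACC-104 | transfer   | 2627.95 | 22.1 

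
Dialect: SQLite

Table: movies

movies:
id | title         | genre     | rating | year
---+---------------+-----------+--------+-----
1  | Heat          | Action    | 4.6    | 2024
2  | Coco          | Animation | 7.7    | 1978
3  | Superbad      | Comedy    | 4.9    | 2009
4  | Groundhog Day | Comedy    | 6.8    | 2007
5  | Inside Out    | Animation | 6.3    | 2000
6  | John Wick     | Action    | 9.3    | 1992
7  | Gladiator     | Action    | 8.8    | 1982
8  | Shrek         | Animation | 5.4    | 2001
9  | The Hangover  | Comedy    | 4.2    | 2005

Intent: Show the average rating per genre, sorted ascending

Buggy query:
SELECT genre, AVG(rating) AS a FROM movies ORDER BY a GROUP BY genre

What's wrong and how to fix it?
Bug: GROUP BY must precede ORDER BY

Fix: Reorder: SELECT … FROM … GROUP BY … ORDER BY …

Corrected query:
SELECT genre, AVG(rating) AS a FROM movies GROUP BY genre ORDER BY a

Result:
genre     | a       
----------+---------
Comedy    | 5.3     
Animation | 6.466667
Action    | 7.566667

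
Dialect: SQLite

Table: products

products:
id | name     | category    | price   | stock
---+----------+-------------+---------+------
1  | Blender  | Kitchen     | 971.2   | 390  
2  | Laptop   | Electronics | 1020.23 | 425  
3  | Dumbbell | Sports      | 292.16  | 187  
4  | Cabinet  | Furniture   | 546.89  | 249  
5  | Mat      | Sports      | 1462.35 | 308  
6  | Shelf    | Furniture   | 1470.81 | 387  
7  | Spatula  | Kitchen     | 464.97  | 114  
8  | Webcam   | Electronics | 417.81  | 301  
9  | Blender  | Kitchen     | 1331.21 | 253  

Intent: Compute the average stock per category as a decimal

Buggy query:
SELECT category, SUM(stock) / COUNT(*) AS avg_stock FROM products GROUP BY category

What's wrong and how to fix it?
Bug: Both operands are integers, so '/' performs integer division and truncates

Fix: Multiply by 1.0 (or CAST to REAL) to force floating-point division

Corrected query:
SELECT category, SUM(stock) * 1.0 / COUNT(*) AS avg_stock FROM products GROUP BY category

Result:
category    | avg_stock 
------------+-----------
Electronics | 363       
Furniture   | 318       
Kitchen     | 252.333333
Sports      | 247.5     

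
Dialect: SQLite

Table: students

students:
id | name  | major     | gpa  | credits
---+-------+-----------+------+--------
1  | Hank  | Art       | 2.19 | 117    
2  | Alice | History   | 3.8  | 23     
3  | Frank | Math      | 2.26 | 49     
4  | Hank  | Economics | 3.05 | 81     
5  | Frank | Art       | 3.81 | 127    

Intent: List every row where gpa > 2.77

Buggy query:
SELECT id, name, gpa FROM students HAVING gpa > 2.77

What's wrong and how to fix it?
Bug: HAVING filters the output of aggregation, but this query has no GROUP BY and no aggregate functions, so SQLite rejects it (HAVING clause on a non-aggregate query); the condition here is per row

Fix: Use WHERE for row-level filtering

Corrected query:
SELECT id, name, gpa FROM students WHERE gpa > 2.77

Result:
id | name  | gpa 
---+-------+-----
2  | Alice | 3.8 
4  | Hank  | 3.05
5  | Frank | 3.81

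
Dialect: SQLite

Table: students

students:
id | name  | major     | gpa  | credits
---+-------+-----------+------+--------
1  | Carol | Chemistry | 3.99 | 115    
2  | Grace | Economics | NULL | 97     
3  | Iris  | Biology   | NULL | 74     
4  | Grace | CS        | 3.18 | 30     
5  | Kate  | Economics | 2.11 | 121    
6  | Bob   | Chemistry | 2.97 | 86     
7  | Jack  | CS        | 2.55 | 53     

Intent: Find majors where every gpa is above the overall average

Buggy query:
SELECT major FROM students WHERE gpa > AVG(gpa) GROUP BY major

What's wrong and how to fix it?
Bug: WHERE evaluates per row before aggregation, so AVG() is unavailable

Fix: Use a subquery for AVG and a HAVING MIN(...) filter so the condition holds for every row in the group

Corrected query:
SELECT major FROM students GROUP BY major HAVING MIN(gpa) > (SELECT AVG(gpa) FROM students)

Result:
major    
---------
Chemistry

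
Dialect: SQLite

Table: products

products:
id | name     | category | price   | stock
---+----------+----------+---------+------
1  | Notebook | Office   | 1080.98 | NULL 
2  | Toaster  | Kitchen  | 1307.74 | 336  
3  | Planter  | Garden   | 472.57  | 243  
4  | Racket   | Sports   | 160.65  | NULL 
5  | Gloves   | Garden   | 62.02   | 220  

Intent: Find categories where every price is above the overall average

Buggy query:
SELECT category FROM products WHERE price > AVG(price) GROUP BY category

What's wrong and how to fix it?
Bug: AVG() is an aggregate; it can't sit directly in WHERE

Fix: Use a subquery for AVG and a HAVING MIN(...) filter so the condition holds for every row in the group

Corrected query:
SELECT category FROM products GROUP BY category HAVING MIN(price) > (SELECT AVG(price) FROM products)

Result:
category
--------
Kitchen 
Office  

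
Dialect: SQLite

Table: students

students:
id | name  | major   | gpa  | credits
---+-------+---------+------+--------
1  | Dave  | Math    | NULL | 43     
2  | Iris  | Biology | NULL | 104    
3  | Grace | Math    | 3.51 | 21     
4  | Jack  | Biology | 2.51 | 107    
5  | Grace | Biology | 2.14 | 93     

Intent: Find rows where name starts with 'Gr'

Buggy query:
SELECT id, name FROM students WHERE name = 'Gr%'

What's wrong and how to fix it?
Bug: Wildcards only work with LIKE; '=' treats '%' as a literal character

Fix: Use LIKE for wildcard pattern matching

Corrected query:
SELECT id, name FROM students WHERE name LIKE 'Gr%'

Result:
id | name 
---+------
3  | Grace
5  | Grace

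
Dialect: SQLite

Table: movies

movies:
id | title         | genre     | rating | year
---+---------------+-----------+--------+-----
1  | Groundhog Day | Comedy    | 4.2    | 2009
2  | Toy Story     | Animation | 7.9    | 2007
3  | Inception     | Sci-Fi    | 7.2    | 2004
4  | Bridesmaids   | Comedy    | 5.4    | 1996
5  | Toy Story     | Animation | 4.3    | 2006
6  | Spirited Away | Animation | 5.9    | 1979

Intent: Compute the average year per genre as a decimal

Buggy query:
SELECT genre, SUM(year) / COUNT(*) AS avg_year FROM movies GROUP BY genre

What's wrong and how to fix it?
Bug: Both operands are integers, so '/' performs integer division and truncates

Fix: Cast one side to REAL so the division keeps the fractional part

Corrected query:
SELECT genre, SUM(year) * 1.0 / COUNT(*) AS avg_year FROM movies GROUP BY genre

Result:
genre     | avg_year   
----------+------------
Animation | 1997.333333
Comedy    | 2002.5     
Sci-Fi    | 2004       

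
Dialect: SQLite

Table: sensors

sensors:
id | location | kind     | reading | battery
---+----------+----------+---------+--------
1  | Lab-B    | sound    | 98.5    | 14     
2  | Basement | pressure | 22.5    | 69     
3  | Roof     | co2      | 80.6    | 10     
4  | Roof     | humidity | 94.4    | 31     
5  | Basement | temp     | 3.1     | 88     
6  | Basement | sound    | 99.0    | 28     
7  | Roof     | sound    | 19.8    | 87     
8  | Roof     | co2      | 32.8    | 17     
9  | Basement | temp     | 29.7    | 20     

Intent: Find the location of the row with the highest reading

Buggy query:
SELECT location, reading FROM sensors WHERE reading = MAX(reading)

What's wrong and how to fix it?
Bug: MAX(reading) is an aggregate and cannot be used directly in WHERE

Fix: Wrap MAX in a scalar subquery so WHERE compares against a single value

Corrected query:
SELECT location, reading FROM sensors WHERE reading = (SELECT MAX(reading) FROM sensors)

Result:
location | reading
---------+--------
Basement | 99     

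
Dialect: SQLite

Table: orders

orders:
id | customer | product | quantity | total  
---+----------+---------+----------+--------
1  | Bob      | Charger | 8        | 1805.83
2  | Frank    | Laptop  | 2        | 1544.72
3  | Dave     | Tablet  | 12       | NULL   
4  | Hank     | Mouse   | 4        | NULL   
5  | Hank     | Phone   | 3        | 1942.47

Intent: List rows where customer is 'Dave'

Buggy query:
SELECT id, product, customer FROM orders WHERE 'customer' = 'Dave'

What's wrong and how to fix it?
Bug: Single quotes denote string literals in SQL; the column name is being compared as a constant string

Fix: Remove the quotes around the column name (or use double quotes for an identifier)

Corrected query:
SELECT id, product, customer FROM orders WHERE customer = 'Dave'

Result:
id | product | customer
---+---------+---------
3  | Tablet  | Dave    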